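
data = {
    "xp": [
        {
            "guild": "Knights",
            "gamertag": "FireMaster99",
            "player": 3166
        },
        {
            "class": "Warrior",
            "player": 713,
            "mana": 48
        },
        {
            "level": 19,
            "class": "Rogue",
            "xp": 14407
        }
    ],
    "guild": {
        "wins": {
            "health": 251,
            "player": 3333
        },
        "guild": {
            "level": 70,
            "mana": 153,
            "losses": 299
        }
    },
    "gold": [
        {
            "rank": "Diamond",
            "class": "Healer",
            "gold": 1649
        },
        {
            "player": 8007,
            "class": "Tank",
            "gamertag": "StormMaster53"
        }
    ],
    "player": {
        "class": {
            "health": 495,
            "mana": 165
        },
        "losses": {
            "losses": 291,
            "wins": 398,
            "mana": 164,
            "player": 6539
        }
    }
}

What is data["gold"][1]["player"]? 8007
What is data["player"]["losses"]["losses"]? 291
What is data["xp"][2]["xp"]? 14407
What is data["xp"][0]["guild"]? "Knights"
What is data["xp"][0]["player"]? 3166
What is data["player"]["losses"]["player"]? 6539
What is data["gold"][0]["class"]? "Healer"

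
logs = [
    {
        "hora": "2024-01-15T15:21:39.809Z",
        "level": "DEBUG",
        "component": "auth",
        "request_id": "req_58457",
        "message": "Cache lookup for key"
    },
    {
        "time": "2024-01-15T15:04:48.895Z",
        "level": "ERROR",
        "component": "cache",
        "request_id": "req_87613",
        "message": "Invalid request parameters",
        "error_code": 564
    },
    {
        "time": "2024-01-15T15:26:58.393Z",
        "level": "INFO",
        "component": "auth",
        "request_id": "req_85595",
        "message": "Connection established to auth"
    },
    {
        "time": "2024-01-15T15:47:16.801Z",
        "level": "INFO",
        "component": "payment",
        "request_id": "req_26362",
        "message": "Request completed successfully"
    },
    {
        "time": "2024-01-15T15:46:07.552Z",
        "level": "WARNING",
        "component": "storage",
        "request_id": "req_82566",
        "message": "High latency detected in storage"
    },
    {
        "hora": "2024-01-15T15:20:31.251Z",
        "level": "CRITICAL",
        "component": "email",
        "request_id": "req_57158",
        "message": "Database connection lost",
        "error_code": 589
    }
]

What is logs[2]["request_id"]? "req_85595"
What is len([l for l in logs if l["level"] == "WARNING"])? 1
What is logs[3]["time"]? "2024-01-15T15:47:16.801Z"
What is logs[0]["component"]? "auth"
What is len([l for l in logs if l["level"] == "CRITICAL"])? 1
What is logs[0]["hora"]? "2024-01-15T15:21:39.809Z"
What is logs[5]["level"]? "CRITICAL"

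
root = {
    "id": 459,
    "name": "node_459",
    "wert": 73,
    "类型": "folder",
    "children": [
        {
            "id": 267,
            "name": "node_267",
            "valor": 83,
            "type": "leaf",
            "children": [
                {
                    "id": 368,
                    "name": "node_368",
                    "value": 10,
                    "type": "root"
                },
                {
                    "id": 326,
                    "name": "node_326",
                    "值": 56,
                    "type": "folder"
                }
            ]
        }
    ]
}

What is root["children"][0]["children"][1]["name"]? "node_326"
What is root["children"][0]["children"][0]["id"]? 368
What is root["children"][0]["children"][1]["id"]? 326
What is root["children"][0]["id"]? 267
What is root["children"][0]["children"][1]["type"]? "folder"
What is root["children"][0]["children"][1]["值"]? 56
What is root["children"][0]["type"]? "leaf"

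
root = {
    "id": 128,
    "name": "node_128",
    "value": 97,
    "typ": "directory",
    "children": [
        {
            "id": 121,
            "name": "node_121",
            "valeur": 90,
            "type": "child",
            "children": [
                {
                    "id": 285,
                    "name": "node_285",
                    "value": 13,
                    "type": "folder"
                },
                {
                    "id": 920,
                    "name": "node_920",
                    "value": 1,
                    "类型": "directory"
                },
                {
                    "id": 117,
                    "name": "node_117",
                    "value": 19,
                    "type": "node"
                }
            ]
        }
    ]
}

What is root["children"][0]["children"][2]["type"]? "node"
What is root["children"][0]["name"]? "node_121"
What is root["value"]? 97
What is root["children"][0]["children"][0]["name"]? "node_285"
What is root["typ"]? "directory"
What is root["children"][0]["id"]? 121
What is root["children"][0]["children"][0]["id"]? 285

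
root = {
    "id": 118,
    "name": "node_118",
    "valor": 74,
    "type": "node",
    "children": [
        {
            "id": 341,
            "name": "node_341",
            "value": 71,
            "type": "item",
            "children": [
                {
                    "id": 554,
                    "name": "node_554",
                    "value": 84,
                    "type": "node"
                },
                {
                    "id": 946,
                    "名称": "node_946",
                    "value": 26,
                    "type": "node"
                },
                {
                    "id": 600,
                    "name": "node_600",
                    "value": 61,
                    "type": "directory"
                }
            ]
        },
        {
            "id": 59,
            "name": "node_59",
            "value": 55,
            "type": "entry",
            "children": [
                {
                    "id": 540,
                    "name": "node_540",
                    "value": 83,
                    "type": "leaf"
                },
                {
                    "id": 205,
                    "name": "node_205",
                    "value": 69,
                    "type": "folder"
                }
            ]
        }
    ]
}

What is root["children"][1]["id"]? 59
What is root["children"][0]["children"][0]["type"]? "node"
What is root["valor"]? 74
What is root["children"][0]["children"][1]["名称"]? "node_946"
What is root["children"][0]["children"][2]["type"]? "directory"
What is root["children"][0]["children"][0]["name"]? "node_554"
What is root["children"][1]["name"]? "node_59"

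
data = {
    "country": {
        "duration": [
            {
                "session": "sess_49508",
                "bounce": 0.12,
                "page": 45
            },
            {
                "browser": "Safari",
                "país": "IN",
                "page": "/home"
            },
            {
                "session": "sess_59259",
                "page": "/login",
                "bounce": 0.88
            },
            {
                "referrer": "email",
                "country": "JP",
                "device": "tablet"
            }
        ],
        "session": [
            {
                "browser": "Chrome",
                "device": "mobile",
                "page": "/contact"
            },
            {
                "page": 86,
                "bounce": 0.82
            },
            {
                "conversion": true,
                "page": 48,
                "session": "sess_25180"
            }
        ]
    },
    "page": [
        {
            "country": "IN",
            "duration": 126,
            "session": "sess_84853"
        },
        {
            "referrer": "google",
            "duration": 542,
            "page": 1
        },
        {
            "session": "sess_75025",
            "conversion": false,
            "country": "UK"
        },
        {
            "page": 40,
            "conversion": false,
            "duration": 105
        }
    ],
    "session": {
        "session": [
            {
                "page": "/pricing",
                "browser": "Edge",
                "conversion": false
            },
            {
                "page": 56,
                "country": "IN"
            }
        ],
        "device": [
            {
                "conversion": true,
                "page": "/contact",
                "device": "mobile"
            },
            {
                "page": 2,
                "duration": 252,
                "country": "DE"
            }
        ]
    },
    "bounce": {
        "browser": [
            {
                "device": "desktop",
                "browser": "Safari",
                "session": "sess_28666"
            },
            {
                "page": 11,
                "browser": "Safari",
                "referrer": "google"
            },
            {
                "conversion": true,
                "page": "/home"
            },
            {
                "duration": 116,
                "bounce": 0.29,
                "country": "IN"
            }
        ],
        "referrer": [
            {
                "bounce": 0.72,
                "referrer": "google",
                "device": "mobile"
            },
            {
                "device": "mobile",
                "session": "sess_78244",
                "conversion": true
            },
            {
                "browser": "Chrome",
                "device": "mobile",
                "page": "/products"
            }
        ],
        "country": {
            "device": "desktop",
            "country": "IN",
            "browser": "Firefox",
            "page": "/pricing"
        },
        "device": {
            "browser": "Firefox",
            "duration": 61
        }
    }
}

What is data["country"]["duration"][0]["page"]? 45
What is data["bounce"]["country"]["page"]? "/pricing"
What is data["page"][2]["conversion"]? False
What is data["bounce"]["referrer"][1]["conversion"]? True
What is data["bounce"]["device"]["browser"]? "Firefox"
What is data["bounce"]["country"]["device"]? "desktop"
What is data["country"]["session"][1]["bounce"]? 0.82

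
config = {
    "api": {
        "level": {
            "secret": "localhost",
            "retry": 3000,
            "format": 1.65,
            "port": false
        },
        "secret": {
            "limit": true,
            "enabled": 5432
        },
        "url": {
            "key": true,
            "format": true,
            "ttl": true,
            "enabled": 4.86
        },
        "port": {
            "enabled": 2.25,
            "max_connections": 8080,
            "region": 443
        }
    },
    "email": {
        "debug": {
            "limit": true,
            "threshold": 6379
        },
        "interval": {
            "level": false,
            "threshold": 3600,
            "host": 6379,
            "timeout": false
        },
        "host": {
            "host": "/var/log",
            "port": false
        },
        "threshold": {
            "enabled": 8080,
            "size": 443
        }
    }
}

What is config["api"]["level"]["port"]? False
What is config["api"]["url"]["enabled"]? 4.86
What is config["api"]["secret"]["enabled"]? 5432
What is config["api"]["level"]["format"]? 1.65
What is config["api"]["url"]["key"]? True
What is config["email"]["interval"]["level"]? False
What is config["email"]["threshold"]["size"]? 443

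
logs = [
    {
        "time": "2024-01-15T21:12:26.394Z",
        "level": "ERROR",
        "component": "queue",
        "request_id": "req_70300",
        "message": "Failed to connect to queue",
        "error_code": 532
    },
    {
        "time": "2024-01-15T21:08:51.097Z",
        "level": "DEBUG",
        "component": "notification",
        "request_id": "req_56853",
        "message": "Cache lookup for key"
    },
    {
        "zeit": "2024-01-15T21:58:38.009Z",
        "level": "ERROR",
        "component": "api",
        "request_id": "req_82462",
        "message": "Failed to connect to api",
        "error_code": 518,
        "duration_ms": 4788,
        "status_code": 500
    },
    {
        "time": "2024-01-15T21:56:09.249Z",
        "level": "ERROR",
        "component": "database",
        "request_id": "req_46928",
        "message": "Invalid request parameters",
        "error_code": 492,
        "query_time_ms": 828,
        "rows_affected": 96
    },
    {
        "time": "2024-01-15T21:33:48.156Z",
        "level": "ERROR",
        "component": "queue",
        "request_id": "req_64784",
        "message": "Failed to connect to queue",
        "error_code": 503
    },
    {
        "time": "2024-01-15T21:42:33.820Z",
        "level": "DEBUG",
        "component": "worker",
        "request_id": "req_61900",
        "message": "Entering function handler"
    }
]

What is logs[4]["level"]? "ERROR"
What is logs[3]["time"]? "2024-01-15T21:56:09.249Z"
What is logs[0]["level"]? "ERROR"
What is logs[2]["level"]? "ERROR"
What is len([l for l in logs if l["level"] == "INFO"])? 0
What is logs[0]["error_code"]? 532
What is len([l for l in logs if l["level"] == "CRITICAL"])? 0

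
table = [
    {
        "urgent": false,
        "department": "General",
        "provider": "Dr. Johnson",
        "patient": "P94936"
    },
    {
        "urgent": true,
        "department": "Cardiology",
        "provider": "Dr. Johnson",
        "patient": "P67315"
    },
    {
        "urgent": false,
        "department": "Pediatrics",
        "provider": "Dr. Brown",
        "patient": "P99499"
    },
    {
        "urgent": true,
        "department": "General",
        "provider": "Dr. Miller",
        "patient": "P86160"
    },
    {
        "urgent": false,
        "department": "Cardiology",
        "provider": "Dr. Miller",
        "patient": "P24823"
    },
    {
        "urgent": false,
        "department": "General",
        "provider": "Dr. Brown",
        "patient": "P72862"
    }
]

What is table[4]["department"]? "Cardiology"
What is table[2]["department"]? "Pediatrics"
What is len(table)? 6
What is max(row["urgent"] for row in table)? True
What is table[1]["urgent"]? True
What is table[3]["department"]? "General"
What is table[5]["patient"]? "P72862"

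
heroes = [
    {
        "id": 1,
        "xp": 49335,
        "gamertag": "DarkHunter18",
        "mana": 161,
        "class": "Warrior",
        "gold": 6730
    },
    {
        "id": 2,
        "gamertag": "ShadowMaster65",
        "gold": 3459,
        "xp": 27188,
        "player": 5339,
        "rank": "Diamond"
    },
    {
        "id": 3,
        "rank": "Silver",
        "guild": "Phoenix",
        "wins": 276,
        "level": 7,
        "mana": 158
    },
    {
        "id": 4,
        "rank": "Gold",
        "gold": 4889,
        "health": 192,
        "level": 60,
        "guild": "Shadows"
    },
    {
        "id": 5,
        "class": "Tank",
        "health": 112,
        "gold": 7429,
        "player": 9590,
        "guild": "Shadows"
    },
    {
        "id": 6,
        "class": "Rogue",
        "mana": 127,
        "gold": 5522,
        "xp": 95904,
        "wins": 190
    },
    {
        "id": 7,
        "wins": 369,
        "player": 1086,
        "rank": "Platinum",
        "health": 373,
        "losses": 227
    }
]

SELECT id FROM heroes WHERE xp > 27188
[1, 6]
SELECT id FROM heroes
[1, 2, 3, 4, 5, 6, 7]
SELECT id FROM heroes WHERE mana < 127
[]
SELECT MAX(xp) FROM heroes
95904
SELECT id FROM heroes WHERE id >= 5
[5, 6, 7]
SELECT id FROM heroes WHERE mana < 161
[3, 6]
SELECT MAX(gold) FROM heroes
7429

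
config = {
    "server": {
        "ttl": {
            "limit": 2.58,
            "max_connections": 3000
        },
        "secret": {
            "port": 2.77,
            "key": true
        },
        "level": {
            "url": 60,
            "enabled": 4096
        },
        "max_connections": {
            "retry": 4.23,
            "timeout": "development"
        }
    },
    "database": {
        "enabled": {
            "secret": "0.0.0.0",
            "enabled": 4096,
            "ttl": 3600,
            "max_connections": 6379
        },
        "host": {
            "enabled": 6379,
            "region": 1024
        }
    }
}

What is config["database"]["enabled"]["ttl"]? 3600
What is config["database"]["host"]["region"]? 1024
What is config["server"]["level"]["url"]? 60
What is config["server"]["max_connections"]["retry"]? 4.23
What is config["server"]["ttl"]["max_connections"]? 3000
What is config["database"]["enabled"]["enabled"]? 4096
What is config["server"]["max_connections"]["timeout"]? "development"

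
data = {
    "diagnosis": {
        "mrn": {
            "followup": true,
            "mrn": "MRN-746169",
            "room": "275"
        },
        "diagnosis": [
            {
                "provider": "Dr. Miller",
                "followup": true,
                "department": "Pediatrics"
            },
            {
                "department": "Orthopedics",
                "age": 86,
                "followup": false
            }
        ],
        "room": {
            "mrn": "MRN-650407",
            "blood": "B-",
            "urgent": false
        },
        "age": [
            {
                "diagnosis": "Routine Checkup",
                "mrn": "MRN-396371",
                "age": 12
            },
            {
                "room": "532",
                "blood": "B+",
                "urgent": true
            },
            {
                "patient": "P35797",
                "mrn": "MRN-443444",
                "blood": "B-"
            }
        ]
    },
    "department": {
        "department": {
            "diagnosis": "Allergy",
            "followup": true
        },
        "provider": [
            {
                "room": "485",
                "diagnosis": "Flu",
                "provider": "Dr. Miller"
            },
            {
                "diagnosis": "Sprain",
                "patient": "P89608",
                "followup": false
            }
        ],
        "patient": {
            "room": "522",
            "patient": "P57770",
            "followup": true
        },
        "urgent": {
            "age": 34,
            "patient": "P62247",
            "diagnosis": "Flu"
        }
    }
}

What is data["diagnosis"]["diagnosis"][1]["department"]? "Orthopedics"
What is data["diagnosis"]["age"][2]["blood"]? "B-"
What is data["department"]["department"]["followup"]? True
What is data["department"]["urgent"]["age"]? 34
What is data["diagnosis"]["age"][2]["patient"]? "P35797"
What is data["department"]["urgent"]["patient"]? "P62247"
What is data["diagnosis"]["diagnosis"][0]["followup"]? True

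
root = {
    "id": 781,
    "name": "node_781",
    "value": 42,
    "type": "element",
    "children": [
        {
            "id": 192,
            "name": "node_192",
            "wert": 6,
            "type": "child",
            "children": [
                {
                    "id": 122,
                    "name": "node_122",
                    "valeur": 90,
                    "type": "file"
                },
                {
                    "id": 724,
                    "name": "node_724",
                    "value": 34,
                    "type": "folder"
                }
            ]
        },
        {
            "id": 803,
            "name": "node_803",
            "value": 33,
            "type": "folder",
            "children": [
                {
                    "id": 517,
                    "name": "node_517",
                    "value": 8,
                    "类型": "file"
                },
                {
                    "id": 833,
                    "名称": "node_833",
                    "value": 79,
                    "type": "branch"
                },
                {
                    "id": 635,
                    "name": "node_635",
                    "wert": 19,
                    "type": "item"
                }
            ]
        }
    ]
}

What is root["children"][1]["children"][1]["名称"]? "node_833"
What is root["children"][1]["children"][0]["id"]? 517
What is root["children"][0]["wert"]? 6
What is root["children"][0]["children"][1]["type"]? "folder"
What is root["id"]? 781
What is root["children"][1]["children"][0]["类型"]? "file"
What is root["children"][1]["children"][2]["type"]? "item"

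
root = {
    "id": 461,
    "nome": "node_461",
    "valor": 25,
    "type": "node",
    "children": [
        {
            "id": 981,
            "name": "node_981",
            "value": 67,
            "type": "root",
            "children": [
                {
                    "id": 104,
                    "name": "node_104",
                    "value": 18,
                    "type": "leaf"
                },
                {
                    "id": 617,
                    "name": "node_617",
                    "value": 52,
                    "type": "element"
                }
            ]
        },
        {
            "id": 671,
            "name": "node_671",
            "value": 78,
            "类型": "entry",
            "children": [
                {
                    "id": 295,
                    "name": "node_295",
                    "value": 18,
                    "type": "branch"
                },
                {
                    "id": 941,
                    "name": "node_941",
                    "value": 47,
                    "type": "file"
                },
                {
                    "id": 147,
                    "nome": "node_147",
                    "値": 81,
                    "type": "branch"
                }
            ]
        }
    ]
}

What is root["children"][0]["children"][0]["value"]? 18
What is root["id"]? 461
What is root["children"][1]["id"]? 671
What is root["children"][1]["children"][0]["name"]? "node_295"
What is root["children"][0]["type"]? "root"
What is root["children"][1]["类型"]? "entry"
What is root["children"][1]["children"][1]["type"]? "file"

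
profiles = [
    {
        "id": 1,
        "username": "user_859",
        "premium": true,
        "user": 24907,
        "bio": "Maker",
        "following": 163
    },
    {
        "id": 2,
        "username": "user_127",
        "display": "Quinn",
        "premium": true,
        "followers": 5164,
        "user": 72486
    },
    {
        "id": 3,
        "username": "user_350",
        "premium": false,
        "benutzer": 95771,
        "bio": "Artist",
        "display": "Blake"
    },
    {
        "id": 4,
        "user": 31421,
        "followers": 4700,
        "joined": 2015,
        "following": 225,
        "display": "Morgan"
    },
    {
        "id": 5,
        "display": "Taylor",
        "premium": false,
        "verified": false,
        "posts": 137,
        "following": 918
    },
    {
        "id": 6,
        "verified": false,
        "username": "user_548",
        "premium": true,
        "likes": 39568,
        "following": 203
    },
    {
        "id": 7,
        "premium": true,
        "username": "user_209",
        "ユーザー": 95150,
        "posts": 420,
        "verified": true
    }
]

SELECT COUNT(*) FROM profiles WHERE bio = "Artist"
1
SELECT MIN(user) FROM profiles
24907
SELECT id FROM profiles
[1, 2, 3, 4, 5, 6, 7]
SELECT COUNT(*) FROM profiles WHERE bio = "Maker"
1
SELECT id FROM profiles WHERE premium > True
[]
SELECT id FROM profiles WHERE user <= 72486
[1, 2, 4]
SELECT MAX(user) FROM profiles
72486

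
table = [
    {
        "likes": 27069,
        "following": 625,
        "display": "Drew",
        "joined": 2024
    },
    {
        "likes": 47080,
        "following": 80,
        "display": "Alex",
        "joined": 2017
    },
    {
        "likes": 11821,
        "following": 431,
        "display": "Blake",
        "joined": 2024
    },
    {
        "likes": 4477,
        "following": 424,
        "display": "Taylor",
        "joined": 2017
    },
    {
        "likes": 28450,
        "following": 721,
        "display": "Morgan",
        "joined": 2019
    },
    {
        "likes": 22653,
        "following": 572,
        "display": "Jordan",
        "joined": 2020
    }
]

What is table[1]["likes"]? 47080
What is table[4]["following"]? 721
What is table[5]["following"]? 572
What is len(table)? 6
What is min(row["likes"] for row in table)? 4477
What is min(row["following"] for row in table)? 80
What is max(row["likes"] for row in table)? 47080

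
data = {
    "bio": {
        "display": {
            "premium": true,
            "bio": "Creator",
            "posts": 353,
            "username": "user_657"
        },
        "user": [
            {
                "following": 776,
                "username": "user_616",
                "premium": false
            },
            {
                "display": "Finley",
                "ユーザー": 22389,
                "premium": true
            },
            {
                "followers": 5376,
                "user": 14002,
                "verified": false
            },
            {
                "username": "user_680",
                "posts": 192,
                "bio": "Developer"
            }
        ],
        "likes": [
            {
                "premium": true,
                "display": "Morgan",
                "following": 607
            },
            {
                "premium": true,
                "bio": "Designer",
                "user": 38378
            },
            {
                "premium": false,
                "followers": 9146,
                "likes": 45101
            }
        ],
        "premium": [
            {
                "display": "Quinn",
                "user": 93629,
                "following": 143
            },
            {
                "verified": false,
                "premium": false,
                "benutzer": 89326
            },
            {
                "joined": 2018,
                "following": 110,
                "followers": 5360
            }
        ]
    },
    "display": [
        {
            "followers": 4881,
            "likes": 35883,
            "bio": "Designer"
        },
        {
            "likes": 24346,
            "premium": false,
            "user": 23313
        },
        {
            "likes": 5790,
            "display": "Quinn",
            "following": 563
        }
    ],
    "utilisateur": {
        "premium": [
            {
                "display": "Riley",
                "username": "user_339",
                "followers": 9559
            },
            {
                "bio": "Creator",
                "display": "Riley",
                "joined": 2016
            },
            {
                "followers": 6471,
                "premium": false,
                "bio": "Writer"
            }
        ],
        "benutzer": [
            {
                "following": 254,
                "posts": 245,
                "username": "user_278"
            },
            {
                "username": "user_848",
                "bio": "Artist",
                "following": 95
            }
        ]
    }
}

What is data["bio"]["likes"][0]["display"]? "Morgan"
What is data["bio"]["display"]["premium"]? True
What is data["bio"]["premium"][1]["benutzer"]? 89326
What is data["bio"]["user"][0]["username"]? "user_616"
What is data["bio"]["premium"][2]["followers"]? 5360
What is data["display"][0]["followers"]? 4881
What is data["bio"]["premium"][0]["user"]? 93629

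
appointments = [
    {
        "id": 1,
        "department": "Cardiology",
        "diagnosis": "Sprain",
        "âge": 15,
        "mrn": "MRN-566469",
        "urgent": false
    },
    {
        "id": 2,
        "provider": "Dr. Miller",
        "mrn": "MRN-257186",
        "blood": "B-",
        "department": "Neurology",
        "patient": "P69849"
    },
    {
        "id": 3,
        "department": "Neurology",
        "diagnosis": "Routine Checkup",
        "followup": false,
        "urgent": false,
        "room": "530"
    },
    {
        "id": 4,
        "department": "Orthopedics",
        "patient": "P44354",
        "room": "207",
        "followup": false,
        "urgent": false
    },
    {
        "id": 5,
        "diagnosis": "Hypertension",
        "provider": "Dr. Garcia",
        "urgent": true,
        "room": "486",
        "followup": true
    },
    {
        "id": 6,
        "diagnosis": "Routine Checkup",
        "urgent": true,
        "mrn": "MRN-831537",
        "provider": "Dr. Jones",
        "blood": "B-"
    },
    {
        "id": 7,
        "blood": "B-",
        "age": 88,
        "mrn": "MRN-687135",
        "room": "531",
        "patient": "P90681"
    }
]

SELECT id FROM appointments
[1, 2, 3, 4, 5, 6, 7]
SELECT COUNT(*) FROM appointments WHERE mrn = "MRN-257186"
1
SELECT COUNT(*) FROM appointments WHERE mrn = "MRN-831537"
1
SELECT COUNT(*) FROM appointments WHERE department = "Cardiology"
1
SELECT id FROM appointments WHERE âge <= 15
[1]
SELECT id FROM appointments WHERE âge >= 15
[1]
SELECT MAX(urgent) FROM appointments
True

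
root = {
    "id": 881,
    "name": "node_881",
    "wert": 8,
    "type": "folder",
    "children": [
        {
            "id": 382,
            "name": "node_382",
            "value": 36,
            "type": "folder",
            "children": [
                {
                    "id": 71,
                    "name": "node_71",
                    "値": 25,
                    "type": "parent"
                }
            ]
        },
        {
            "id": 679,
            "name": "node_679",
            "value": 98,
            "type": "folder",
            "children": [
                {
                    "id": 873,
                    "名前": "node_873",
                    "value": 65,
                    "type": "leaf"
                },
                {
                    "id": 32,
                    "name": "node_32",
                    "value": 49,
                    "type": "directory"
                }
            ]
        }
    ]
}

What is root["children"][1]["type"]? "folder"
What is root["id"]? 881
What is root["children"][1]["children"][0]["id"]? 873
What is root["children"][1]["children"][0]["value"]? 65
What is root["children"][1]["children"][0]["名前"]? "node_873"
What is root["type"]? "folder"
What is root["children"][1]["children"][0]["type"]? "leaf"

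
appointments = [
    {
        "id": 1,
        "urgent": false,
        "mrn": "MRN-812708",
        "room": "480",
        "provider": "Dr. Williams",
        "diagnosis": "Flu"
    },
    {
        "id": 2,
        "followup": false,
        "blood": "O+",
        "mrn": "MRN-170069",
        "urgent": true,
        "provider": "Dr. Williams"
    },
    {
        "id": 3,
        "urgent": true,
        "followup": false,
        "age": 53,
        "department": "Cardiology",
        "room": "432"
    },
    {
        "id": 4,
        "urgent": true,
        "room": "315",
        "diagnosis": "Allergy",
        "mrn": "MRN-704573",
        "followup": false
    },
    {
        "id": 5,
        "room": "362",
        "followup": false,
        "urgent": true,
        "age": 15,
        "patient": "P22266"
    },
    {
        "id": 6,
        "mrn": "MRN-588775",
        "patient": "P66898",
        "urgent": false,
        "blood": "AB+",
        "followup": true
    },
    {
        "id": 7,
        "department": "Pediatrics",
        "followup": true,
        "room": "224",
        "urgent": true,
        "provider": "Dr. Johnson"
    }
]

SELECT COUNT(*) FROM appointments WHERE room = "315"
1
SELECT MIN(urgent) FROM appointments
False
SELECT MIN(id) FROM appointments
1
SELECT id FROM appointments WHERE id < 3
[1, 2]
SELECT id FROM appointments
[1, 2, 3, 4, 5, 6, 7]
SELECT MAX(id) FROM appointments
7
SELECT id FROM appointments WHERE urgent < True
[1, 6]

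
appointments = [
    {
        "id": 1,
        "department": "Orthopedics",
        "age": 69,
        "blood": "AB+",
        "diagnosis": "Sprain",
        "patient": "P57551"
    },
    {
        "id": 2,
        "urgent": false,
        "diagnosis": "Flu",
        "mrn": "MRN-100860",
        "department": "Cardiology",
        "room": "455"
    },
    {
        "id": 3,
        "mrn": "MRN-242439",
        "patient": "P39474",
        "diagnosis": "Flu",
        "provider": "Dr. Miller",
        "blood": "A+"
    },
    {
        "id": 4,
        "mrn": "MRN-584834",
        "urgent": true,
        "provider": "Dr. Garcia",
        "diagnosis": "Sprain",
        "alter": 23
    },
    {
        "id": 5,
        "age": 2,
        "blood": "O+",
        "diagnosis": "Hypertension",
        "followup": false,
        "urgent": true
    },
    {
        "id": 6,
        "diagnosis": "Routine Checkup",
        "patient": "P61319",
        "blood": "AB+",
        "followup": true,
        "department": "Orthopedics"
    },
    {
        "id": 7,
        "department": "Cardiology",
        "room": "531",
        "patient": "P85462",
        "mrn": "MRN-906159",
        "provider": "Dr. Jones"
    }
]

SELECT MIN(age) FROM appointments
2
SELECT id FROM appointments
[1, 2, 3, 4, 5, 6, 7]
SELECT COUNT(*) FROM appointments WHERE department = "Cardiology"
2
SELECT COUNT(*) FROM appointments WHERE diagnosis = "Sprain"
2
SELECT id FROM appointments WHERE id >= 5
[5, 6, 7]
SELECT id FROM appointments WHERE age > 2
[1]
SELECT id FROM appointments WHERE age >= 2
[1, 5]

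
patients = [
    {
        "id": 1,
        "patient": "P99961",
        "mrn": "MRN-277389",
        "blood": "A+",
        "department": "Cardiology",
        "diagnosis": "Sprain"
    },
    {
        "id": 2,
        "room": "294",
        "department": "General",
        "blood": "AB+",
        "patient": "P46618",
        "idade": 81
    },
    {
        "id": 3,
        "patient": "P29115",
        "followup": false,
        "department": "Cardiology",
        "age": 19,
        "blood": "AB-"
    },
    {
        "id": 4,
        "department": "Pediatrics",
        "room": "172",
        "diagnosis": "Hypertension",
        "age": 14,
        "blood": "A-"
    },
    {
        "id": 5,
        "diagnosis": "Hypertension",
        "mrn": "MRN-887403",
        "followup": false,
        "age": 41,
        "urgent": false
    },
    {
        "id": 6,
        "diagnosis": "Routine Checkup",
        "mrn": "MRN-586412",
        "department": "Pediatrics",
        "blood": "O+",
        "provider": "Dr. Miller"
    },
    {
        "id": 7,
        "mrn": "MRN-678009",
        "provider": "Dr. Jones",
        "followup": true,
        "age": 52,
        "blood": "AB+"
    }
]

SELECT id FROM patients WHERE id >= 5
[5, 6, 7]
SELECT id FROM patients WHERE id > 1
[2, 3, 4, 5, 6, 7]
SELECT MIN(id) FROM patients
1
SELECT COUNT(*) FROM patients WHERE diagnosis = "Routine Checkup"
1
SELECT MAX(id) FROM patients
7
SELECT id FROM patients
[1, 2, 3, 4, 5, 6, 7]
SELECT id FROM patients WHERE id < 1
[]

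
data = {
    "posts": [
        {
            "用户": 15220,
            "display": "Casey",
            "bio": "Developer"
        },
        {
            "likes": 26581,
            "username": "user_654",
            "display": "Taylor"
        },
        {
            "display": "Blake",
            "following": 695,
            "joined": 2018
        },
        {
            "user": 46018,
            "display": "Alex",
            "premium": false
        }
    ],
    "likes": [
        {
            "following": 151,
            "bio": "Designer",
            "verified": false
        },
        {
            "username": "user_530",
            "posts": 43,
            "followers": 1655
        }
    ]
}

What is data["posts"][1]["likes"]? 26581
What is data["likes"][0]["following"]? 151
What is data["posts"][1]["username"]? "user_654"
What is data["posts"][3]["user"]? 46018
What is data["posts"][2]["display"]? "Blake"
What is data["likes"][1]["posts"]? 43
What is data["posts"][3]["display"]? "Alex"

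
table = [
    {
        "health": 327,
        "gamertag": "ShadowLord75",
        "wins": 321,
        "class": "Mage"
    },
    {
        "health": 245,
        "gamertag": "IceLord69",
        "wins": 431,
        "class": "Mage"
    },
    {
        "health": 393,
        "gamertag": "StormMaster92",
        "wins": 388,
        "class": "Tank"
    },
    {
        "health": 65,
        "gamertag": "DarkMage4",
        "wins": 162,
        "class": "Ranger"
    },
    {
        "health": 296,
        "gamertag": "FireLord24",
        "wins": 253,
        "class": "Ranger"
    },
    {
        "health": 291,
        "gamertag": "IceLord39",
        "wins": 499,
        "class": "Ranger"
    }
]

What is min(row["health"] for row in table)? 65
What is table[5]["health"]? 291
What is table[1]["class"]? "Mage"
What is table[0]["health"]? 327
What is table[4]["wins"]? 253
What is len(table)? 6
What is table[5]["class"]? "Ranger"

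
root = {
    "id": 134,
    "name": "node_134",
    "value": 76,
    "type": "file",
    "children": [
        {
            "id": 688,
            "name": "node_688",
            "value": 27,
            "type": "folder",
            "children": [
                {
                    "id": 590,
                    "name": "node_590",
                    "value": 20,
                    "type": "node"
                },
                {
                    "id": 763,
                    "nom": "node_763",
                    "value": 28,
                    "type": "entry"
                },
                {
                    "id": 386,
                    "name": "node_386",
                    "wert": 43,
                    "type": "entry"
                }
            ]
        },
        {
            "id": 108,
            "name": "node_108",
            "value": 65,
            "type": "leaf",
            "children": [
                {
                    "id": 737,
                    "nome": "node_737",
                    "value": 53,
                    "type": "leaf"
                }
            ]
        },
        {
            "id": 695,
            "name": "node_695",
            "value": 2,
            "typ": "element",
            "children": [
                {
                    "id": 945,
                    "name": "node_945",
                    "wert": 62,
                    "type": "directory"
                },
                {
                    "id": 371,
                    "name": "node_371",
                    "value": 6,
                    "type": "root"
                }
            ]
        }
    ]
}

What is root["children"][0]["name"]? "node_688"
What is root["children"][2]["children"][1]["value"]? 6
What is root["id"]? 134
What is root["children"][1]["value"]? 65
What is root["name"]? "node_134"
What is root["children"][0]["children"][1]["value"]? 28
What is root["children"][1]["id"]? 108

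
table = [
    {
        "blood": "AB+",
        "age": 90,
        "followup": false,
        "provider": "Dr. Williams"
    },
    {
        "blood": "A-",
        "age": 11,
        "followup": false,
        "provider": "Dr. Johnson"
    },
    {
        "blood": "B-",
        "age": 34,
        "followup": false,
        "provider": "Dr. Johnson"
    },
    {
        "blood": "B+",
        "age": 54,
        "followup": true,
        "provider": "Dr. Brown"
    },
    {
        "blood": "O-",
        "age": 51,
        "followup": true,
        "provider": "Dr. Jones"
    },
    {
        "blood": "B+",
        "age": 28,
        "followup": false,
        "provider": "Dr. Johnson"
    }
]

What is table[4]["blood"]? "O-"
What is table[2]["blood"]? "B-"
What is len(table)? 6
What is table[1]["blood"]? "A-"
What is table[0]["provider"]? "Dr. Williams"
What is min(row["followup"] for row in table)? False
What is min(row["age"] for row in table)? 11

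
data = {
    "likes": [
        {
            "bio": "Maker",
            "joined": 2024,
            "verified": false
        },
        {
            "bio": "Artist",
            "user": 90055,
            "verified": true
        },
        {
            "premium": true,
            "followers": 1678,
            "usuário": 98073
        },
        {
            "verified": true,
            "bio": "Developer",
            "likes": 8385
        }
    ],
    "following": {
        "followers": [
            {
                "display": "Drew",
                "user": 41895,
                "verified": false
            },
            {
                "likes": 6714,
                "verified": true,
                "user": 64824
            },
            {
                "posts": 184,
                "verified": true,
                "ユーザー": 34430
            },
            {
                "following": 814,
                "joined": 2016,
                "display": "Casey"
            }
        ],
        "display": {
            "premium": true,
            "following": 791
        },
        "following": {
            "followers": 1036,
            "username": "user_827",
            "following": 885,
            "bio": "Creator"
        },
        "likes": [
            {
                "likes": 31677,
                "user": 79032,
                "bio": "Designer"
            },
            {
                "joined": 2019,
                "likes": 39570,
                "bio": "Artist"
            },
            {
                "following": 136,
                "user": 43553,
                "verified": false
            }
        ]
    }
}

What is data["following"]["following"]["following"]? 885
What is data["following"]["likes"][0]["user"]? 79032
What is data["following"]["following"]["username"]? "user_827"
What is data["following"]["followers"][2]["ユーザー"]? 34430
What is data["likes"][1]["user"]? 90055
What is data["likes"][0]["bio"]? "Maker"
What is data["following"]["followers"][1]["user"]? 64824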